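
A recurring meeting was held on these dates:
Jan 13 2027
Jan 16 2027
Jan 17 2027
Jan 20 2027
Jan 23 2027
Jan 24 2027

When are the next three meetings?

Jan 27 2027, Jan 30 2027, Jan 31 2027

The gap pattern 3, 1, 3, 3, 1 repeats every 3 events.
These are the Wednesdays, Saturdays and Sundays of each week.
The following Wednesday is Jan 27 2027.
Next Saturday: Jan 30 2027.
Next Sunday: Jan 31 2027.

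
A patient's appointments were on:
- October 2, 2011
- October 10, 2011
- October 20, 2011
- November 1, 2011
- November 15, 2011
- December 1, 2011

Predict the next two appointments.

Gaps: 8, 10, 12, 14, 16 days — each gap is 2 larger than the previous one.
Next gap: 18 days. December 1, 2011 + 18 days = December 19, 2011.
Next gap: 20 days. December 19, 2011 + 20 days = January 8, 2012.

December 19, 2011; January 8, 2012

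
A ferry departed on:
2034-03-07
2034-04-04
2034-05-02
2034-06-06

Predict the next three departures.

2034-07-04, 2034-08-01, 2034-09-05

All dates are Tuesdays, 28, 28, 35 days apart.
Specifically, the 1st Tuesday of each month.
July 2034 — 1st Tuesday is 2034-07-04.
August 2034 — 1st Tuesday is 2034-08-01.
September 2034 — 1st Tuesday is 2034-09-05.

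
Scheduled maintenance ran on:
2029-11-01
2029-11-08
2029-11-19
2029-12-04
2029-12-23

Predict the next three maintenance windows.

2030-01-15, 2030-02-11, 2030-03-14

Intervals are 7, 11, 15, 19 days — an arithmetic progression with common difference 4.
Next gap: 23 days. 2029-12-23 + 23 days = 2030-01-15.
Next gap: 27 days. 2030-01-15 + 27 days = 2030-02-11.
Next gap: 31 days. 2030-02-11 + 31 days = 2030-03-14.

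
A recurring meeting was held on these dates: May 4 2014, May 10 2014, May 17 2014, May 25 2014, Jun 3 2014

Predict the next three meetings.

Jun 13 2014, Jun 24 2014, Jul 6 2014

The spacing grows by 1 each time: 6, 7, 8, 9 days.
Next gap: 10 days. Jun 3 2014 + 10 days = Jun 13 2014.
Next gap: 11 days. Jun 13 2014 + 11 days = Jun 24 2014.
Next gap: 12 days. Jun 24 2014 + 12 days = Jul 6 2014.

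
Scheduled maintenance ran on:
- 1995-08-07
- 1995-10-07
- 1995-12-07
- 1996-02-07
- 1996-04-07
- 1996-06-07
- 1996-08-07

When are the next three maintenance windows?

1996-10-07, 1996-12-07, 1997-02-07

Each date is the 7th; the gaps (61, 61, 62, 60, 61, 61) track the month lengths.
The rule is the 7th of every 2 months.
October 1996: 1996-10-07.
Next: December 1996 → 1996-12-07.
February 1997: 1997-02-07.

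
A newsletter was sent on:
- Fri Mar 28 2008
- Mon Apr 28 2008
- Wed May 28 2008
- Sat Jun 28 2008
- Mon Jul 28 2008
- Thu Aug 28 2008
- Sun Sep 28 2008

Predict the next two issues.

Tue Oct 28 2008, Fri Nov 28 2008

Gaps: 31, 30, 31, 30, 31, 31 days — not constant. Every event is on the 28th of the month.
Pattern: the 28th of each month.
October 2008: Tue Oct 28 2008.
Next: November 2008 → Fri Nov 28 2008.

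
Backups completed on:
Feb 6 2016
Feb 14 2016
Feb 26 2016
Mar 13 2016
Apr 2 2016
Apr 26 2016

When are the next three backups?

Intervals are 8, 12, 16, 20, 24 days — an arithmetic progression with common difference 4.
Next gap: 28 days. Apr 26 2016 + 28 days = May 24 2016.
Next gap: 32 days. May 24 2016 + 32 days = Jun 25 2016.
Next gap: 36 days. Jun 25 2016 + 36 days = Jul 31 2016.

May 24 2016, Jun 25 2016, Jul 31 2016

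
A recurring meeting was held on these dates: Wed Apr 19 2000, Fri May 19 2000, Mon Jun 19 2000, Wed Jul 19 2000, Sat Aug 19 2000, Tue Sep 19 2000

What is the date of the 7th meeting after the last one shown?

The day-of-month is always 19 (30, 31, 30, 31, 31 days between events).
So this recurs on the 19th of each month.
October 2000: Thu Oct 19 2000.
Next: November 2000 → Sun Nov 19 2000.
Next: December 2000 → Tue Dec 19 2000.
Next: January 2001 → Fri Jan 19 2001.
February 2001: Mon Feb 19 2001.
Next: March 2001 → Mon Mar 19 2001.
Next: April 2001 → Thu Apr 19 2001.

Thu Apr 19 2001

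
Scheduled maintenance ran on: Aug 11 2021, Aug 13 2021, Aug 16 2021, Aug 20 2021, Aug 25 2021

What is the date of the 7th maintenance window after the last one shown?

Gaps: 2, 3, 4, 5 days — each gap is 1 larger than the previous one.
Next gap: 6 days. Aug 25 2021 + 6 days = Aug 31 2021.
Next gap: 7 days. Aug 31 2021 + 7 days = Sep 7 2021.
Next gap: 8 days. Sep 7 2021 + 8 days = Sep 15 2021.
Next gap: 9 days. Sep 15 2021 + 9 days = Sep 24 2021.
Next gap: 10 days. Sep 24 2021 + 10 days = Oct 4 2021.
Next gap: 11 days. Oct 4 2021 + 11 days = Oct 15 2021.
Next gap: 12 days. Oct 15 2021 + 12 days = Oct 27 2021.

Oct 27 2021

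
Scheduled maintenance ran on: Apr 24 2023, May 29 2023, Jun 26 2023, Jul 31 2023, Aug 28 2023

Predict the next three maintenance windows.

All Mondays; the gaps (35, 28, 35, 28) vary with month length.
This is the last Monday of each month.
Last Monday of September 2023: Sep 25 2023.
Last Monday of October 2023: Oct 30 2023.
November 2023 ends with Monday Nov 27 2023.

Sep 25 2023, Oct 30 2023, Nov 27 2023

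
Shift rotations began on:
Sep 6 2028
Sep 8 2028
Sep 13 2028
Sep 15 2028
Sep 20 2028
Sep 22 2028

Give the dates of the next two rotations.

Gaps: 2, 5, 2, 5, 2 days — not constant, but cyclic with period 2.
The events fall on every Wednesday and Friday.
The following Wednesday is Sep 27 2028.
The following Friday is Sep 29 2028.

Sep 27 2028, Sep 29 2028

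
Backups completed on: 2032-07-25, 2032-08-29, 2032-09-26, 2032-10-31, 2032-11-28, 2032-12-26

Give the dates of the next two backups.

All Sundays; the gaps (35, 28, 35, 28, 28) vary with month length.
This is the last Sunday of each month.
Last Sunday of January 2033: 2033-01-30.
February 2033 ends with Sunday 2033-02-27.

2033-01-30, 2033-02-27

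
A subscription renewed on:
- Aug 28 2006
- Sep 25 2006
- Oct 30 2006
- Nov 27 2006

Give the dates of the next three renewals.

Every date is a Monday; gaps 28, 35, 28 days.
Each is the last Monday of its month (at least one falls on the 29th or later, ruling out '4th Monday').
Last Monday of December 2006: Dec 25 2006.
Last Monday of January 2007: Jan 29 2007.
February 2007 ends with Monday Feb 26 2007.

Dec 25 2006, Jan 29 2007, Feb 26 2007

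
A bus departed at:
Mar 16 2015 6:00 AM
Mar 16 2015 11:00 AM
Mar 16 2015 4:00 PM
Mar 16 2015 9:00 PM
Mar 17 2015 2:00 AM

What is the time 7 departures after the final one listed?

The interval is a steady 5 hours (5, 5, 5, 5).
Mar 17 2015 2:00 AM + 5 h = Mar 17 2015 7:00 AM.
Mar 17 2015 7:00 AM + 5 h = Mar 17 2015 12:00 PM.
Mar 17 2015 12:00 PM + 5 h = Mar 17 2015 5:00 PM.
Mar 17 2015 5:00 PM + 5 h = Mar 17 2015 10:00 PM.
Mar 17 2015 10:00 PM + 5 h = Mar 18 2015 3:00 AM.
Mar 18 2015 3:00 AM + 5 h = Mar 18 2015 8:00 AM.
Mar 18 2015 8:00 AM + 5 h = Mar 18 2015 1:00 PM.

Mar 18 2015 1:00 PM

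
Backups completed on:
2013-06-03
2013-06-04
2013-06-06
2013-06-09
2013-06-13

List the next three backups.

Intervals are 1, 2, 3, 4 days — an arithmetic progression with common difference 1.
Next gap: 5 days. 2013-06-13 + 5 days = 2013-06-18.
Next gap: 6 days. 2013-06-18 + 6 days = 2013-06-24.
Next gap: 7 days. 2013-06-24 + 7 days = 2013-07-01.

2013-06-18, 2013-06-24, 2013-07-01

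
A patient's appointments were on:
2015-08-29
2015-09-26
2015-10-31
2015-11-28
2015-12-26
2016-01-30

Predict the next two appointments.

These are Saturdays with 28, 35, 28, 28, 35-day gaps.
Each is the final Saturday of its month — 2015-08-29 is past the 28th, so '4th Saturday' doesn't fit.
February 2016 ends with Saturday 2016-02-27.
March 2016 ends with Saturday 2016-03-26.

2016-02-27, 2016-03-26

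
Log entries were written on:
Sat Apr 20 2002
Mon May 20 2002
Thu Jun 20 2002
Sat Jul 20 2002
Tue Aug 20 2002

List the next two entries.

Fri Sep 20 2002, Sun Oct 20 2002

Gaps: 30, 31, 30, 31 days — not constant. Every event is on the 20th of the month.
Pattern: the 20th of each month.
September 2002: Fri Sep 20 2002.
October 2002: Sun Oct 20 2002.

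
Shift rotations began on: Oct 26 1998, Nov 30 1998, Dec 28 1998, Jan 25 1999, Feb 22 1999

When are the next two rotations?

Mar 29 1999, Apr 26 1999

These are Mondays with 35, 28, 28, 28-day gaps.
Each is the final Monday of its month — Nov 30 1998 is past the 28th, so '4th Monday' doesn't fit.
Last Monday of March 1999: Mar 29 1999.
April 1999 ends with Monday Apr 26 1999.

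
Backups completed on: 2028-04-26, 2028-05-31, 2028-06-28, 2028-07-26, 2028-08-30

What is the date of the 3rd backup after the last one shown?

2028-11-29

Every date is a Wednesday; gaps 35, 28, 28, 35 days.
Each is the last Wednesday of its month (at least one falls on the 29th or later, ruling out '4th Wednesday').
Last Wednesday of September 2028: 2028-09-27.
October 2028 ends with Wednesday 2028-10-25.
Last Wednesday of November 2028: 2028-11-29.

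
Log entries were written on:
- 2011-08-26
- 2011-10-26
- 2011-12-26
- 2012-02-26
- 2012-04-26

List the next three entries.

The day-of-month is always 26 (61, 61, 62, 60 days between events).
So this recurs on the 26th of every 2 months.
June 2012: 2012-06-26.
August 2012: 2012-08-26.
October 2012: 2012-10-26.

2012-06-26, 2012-08-26, 2012-10-26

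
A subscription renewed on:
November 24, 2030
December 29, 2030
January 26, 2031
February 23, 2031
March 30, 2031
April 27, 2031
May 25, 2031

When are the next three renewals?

June 29, 2031; July 27, 2031; August 31, 2031

All Sundays; the gaps (35, 28, 28, 35, 28, 28) vary with month length.
This is the last Sunday of each month.
June 2031 ends with Sunday June 29, 2031.
Last Sunday of July 2031: July 27, 2031.
Last Sunday of August 2031: August 31, 2031.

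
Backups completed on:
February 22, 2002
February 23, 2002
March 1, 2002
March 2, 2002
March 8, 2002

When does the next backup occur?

March 9, 2002

Every event lands on a Friday or Saturday (gaps cycle 1, 6, 1, 6).
So the schedule is: every Friday and Saturday.
Next Saturday: March 9, 2002.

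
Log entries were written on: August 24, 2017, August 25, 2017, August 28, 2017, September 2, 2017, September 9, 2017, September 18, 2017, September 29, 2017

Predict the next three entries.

October 12, 2017; October 27, 2017; November 13, 2017

The spacing grows by 2 each time: 1, 3, 5, 7, 9, 11 days.
Next gap: 13 days. September 29, 2017 + 13 days = October 12, 2017.
Next gap: 15 days. October 12, 2017 + 15 days = October 27, 2017.
Next gap: 17 days. October 27, 2017 + 17 days = November 13, 2017.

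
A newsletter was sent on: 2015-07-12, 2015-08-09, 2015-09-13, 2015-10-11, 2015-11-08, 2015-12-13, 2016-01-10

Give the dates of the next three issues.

These are Sundays at 28- or 35-day spacing (28, 35, 28, 28, 35, 28).
The pattern: 2nd Sunday of the month.
February 2016 — 2nd Sunday is 2016-02-14.
2nd Sunday of March 2016: 2016-03-13.
April 2016 — 2nd Sunday is 2016-04-10.

2016-02-14, 2016-03-13, 2016-04-10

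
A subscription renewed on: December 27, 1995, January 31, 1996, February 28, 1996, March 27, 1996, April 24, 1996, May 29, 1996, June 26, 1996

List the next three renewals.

All Wednesdays; the gaps (35, 28, 28, 28, 35, 28) vary with month length.
This is the last Wednesday of each month.
July 1996 ends with Wednesday July 31, 1996.
August 1996 ends with Wednesday August 28, 1996.
Last Wednesday of September 1996: September 25, 1996.

July 31, 1996; August 28, 1996; September 25, 1996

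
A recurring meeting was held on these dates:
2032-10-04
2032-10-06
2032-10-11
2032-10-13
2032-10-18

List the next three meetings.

2032-10-20, 2032-10-25, 2032-10-27

The gap pattern 2, 5, 2, 5 repeats every 2 events.
These are the Mondays and Wednesdays of each week.
Next Wednesday: 2032-10-20.
The following Monday is 2032-10-25.
The following Wednesday is 2032-10-27.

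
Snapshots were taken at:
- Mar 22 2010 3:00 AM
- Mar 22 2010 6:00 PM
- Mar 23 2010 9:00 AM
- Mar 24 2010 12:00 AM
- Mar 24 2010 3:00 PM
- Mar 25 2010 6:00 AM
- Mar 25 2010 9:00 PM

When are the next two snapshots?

Mar 26 2010 12:00 PM, Mar 27 2010 3:00 AM

The interval is a steady 15 hours (15, 15, 15, 15, 15, 15).
Mar 25 2010 9:00 PM + 15 h = Mar 26 2010 12:00 PM.
Mar 26 2010 12:00 PM + 15 h = Mar 27 2010 3:00 AM.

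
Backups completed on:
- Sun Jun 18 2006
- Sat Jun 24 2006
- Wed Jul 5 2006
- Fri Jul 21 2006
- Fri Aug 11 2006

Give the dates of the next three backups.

Wed Sep 6 2006, Sat Oct 7 2006, Sun Nov 12 2006

The spacing grows by 5 each time: 6, 11, 16, 21 days.
Next gap: 26 days. Fri Aug 11 2006 + 26 days = Wed Sep 6 2006.
Next gap: 31 days. Wed Sep 6 2006 + 31 days = Sat Oct 7 2006.
Next gap: 36 days. Sat Oct 7 2006 + 36 days = Sun Nov 12 2006.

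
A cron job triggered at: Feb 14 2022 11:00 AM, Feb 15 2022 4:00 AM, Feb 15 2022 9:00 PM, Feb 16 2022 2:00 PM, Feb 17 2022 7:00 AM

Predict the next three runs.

The interval is a steady 17 hours (17, 17, 17, 17).
Feb 17 2022 7:00 AM + 17 h = Feb 18 2022 12:00 AM.
Feb 18 2022 12:00 AM + 17 h = Feb 18 2022 5:00 PM.
Feb 18 2022 5:00 PM + 17 h = Feb 19 2022 10:00 AM.

Feb 18 2022 12:00 AM, Feb 18 2022 5:00 PM, Feb 19 2022 10:00 AM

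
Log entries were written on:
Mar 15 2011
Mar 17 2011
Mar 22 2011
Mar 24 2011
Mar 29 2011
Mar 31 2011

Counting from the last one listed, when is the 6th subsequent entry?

The gap pattern 2, 5, 2, 5, 2 repeats every 2 events.
These are the Tuesdays and Thursdays of each week.
The following Tuesday is Apr 5 2011.
The following Thursday is Apr 7 2011.
The following Tuesday is Apr 12 2011.
Next Thursday: Apr 14 2011.
The following Tuesday is Apr 19 2011.
Next Thursday: Apr 21 2011.

Apr 21 2011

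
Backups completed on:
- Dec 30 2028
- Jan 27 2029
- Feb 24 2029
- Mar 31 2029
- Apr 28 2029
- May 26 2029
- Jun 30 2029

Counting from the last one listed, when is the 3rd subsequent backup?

Sep 29 2029

All Saturdays; the gaps (28, 28, 35, 28, 28, 35) vary with month length.
This is the last Saturday of each month.
July 2029 ends with Saturday Jul 28 2029.
August 2029 ends with Saturday Aug 25 2029.
September 2029 ends with Saturday Sep 29 2029.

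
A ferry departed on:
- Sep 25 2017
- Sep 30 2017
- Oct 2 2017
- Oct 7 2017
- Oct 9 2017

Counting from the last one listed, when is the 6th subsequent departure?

Oct 30 2017

Gaps: 5, 2, 5, 2 days — not constant, but cyclic with period 2.
The events fall on every Monday and Saturday.
Next Saturday: Oct 14 2017.
Next Monday: Oct 16 2017.
The following Saturday is Oct 21 2017.
The following Monday is Oct 23 2017.
The following Saturday is Oct 28 2017.
Next Monday: Oct 30 2017.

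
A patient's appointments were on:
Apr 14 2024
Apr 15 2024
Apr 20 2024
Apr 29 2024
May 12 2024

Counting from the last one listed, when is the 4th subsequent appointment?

The spacing grows by 4 each time: 1, 5, 9, 13 days.
Next gap: 17 days. May 12 2024 + 17 days = May 29 2024.
Next gap: 21 days. May 29 2024 + 21 days = Jun 19 2024.
Next gap: 25 days. Jun 19 2024 + 25 days = Jul 14 2024.
Next gap: 29 days. Jul 14 2024 + 29 days = Aug 12 2024.

Aug 12 2024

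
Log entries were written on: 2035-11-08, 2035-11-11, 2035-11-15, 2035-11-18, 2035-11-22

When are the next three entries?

2035-11-25, 2035-11-29, 2035-12-02

The gap pattern 3, 4, 3, 4 repeats every 2 events.
These are the Thursdays and Sundays of each week.
The following Sunday is 2035-11-25.
The following Thursday is 2035-11-29.
Next Sunday: 2035-12-02.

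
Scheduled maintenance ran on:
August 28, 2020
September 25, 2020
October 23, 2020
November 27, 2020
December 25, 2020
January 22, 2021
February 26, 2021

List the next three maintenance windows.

These are Fridays at 28- or 35-day spacing (28, 28, 35, 28, 28, 35).
The pattern: 4th Friday of the month.
March 2021 — 4th Friday is March 26, 2021.
4th Friday of April 2021: April 23, 2021.
4th Friday of May 2021: May 28, 2021.

March 26, 2021; April 23, 2021; May 28, 2021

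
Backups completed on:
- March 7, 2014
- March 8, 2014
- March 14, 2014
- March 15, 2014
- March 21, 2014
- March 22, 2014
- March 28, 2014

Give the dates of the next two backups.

The gap pattern 1, 6, 1, 6, 1, 6 repeats every 2 events.
These are the Fridays and Saturdays of each week.
The following Saturday is March 29, 2014.
The following Friday is April 4, 2014.

March 29, 2014; April 4, 2014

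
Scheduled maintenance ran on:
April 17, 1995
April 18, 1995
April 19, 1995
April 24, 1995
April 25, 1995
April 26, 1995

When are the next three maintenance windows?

Every event lands on a Monday or Tuesday or Wednesday (gaps cycle 1, 1, 5, 1, 1).
So the schedule is: every Monday, Tuesday and Wednesday.
The following Monday is May 1, 1995.
The following Tuesday is May 2, 1995.
Next Wednesday: May 3, 1995.

May 1, 1995; May 2, 1995; May 3, 1995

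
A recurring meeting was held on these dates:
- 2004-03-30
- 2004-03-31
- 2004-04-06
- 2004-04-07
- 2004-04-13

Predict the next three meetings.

Every event lands on a Tuesday or Wednesday (gaps cycle 1, 6, 1, 6).
So the schedule is: every Tuesday and Wednesday.
The following Wednesday is 2004-04-14.
The following Tuesday is 2004-04-20.
Next Wednesday: 2004-04-21.

2004-04-14, 2004-04-20, 2004-04-21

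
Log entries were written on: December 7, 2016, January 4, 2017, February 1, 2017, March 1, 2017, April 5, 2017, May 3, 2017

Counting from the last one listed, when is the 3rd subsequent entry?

August 2, 2017

Gaps: 28, 28, 28, 35, 28 days — a mix of 28 and 35. Every date is a Wednesday.
Each is the 1st Wednesday of its month.
June 2017 — 1st Wednesday is June 7, 2017.
July 2017 — 1st Wednesday is July 5, 2017.
1st Wednesday of August 2017: August 2, 2017.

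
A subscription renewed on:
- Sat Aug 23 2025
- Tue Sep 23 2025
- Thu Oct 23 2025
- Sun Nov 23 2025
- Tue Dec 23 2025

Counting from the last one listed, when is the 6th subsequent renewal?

Tue Jun 23 2026

Each date is the 23rd; the gaps (31, 30, 31, 30) track the month lengths.
The rule is the 23rd of each month.
January 2026: Fri Jan 23 2026.
February 2026: Mon Feb 23 2026.
Next: March 2026 → Mon Mar 23 2026.
Next: April 2026 → Thu Apr 23 2026.
May 2026: Sat May 23 2026.
Next: June 2026 → Tue Jun 23 2026.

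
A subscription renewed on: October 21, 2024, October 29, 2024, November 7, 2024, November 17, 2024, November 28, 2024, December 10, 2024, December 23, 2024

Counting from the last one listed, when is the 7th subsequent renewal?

April 21, 2025

Gaps: 8, 9, 10, 11, 12, 13 days — each gap is 1 larger than the previous one.
Next gap: 14 days. December 23, 2024 + 14 days = January 6, 2025.
Next gap: 15 days. January 6, 2025 + 15 days = January 21, 2025.
Next gap: 16 days. January 21, 2025 + 16 days = February 6, 2025.
Next gap: 17 days. February 6, 2025 + 17 days = February 23, 2025.
Next gap: 18 days. February 23, 2025 + 18 days = March 13, 2025.
Next gap: 19 days. March 13, 2025 + 19 days = April 1, 2025.
Next gap: 20 days. April 1, 2025 + 20 days = April 21, 2025.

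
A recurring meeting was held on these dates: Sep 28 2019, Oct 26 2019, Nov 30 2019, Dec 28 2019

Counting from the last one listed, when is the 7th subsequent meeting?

Jul 25 2020

These are Saturdays with 28, 35, 28-day gaps.
Each is the final Saturday of its month — Nov 30 2019 is past the 28th, so '4th Saturday' doesn't fit.
January 2020 ends with Saturday Jan 25 2020.
Last Saturday of February 2020: Feb 29 2020.
Last Saturday of March 2020: Mar 28 2020.
Last Saturday of April 2020: Apr 25 2020.
May 2020 ends with Saturday May 30 2020.
June 2020 ends with Saturday Jun 27 2020.
July 2020 ends with Saturday Jul 25 2020.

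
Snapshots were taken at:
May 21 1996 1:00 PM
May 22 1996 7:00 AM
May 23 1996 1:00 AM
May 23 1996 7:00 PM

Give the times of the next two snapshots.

May 24 1996 1:00 PM, May 25 1996 7:00 AM

The interval is a steady 18 hours (18, 18, 18).
May 23 1996 7:00 PM + 18 h = May 24 1996 1:00 PM.
May 24 1996 1:00 PM + 18 h = May 25 1996 7:00 AM.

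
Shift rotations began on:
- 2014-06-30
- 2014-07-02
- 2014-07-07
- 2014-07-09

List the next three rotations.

Every event lands on a Monday or Wednesday (gaps cycle 2, 5, 2).
So the schedule is: every Monday and Wednesday.
Next Monday: 2014-07-14.
Next Wednesday: 2014-07-16.
The following Monday is 2014-07-21.

2014-07-14, 2014-07-16, 2014-07-21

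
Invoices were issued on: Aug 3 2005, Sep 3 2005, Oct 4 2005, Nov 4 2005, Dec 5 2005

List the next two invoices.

Every event comes 31 days after the last (31, 31, 31, 31).
Dec 5 2005 + 31 days = Jan 5 2006.
Jan 5 2006 + 31 days = Feb 5 2006.

Jan 5 2006, Feb 5 2006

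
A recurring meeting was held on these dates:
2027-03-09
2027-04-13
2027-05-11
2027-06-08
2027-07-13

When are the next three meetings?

All dates are Tuesdays, 35, 28, 28, 35 days apart.
Specifically, the 2nd Tuesday of each month.
2nd Tuesday of August 2027: 2027-08-10.
September 2027 — 2nd Tuesday is 2027-09-14.
2nd Tuesday of October 2027: 2027-10-12.

2027-08-10, 2027-09-14, 2027-10-12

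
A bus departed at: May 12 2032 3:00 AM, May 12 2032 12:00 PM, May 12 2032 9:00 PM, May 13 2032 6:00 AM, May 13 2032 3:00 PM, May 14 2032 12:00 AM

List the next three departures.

Gaps: 9, 9, 9, 9, 9 hours — each event is 9 hours after the previous one.
May 14 2032 12:00 AM + 9 h = May 14 2032 9:00 AM.
May 14 2032 9:00 AM + 9 h = May 14 2032 6:00 PM.
May 14 2032 6:00 PM + 9 h = May 15 2032 3:00 AM.

May 14 2032 9:00 AM, May 14 2032 6:00 PM, May 15 2032 3:00 AM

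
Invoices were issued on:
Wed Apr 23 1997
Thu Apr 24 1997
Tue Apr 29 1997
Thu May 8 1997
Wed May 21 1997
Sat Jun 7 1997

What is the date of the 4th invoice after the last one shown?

Gaps: 1, 5, 9, 13, 17 days — each gap is 4 larger than the previous one.
Next gap: 21 days. Sat Jun 7 1997 + 21 days = Sat Jun 28 1997.
Next gap: 25 days. Sat Jun 28 1997 + 25 days = Wed Jul 23 1997.
Next gap: 29 days. Wed Jul 23 1997 + 29 days = Thu Aug 21 1997.
Next gap: 33 days. Thu Aug 21 1997 + 33 days = Tue Sep 23 1997.

Tue Sep 23 1997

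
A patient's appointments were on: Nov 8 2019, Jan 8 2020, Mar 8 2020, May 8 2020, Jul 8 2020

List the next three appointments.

Sep 8 2020, Nov 8 2020, Jan 8 2021

The day-of-month is always 8 (61, 60, 61, 61 days between events).
So this recurs on the 8th of every 2 months.
September 2020: Sep 8 2020.
Next: November 2020 → Nov 8 2020.
Next: January 2021 → Jan 8 2021.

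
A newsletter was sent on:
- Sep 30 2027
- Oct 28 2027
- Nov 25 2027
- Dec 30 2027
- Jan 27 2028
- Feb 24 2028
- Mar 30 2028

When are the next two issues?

All Thursdays; the gaps (28, 28, 35, 28, 28, 35) vary with month length.
This is the last Thursday of each month.
April 2028 ends with Thursday Apr 27 2028.
May 2028 ends with Thursday May 25 2028.

Apr 27 2028, May 25 2028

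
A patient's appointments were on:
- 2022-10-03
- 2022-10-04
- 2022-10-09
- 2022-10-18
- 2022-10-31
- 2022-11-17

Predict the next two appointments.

2022-12-08, 2023-01-02

Intervals are 1, 5, 9, 13, 17 days — an arithmetic progression with common difference 4.
Next gap: 21 days. 2022-11-17 + 21 days = 2022-12-08.
Next gap: 25 days. 2022-12-08 + 25 days = 2023-01-02.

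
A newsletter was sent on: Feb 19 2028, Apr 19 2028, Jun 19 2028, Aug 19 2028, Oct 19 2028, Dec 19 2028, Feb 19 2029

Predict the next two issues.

Apr 19 2029, Jun 19 2029

The day-of-month is always 19 (60, 61, 61, 61, 61, 62 days between events).
So this recurs on the 19th of every 2 months.
Next: April 2029 → Apr 19 2029.
June 2029: Jun 19 2029.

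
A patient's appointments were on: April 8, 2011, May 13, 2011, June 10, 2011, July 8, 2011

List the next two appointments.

Gaps: 35, 28, 28 days — a mix of 28 and 35. Every date is a Friday.
Each is the 2nd Friday of its month.
2nd Friday of August 2011: August 12, 2011.
September 2011 — 2nd Friday is September 9, 2011.

August 12, 2011; September 9, 2011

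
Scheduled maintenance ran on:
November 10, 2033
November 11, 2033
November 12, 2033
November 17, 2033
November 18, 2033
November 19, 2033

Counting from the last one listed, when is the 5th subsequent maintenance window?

December 2, 2033

Gaps: 1, 1, 5, 1, 1 days — not constant, but cyclic with period 3.
The events fall on every Thursday, Friday and Saturday.
Next Thursday: November 24, 2033.
Next Friday: November 25, 2033.
Next Saturday: November 26, 2033.
The following Thursday is December 1, 2033.
Next Friday: December 2, 2033.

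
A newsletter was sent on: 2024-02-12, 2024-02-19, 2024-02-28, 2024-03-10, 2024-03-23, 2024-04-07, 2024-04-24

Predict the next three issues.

2024-05-13, 2024-06-03, 2024-06-26

Gaps: 7, 9, 11, 13, 15, 17 days — each gap is 2 larger than the previous one.
Next gap: 19 days. 2024-04-24 + 19 days = 2024-05-13.
Next gap: 21 days. 2024-05-13 + 21 days = 2024-06-03.
Next gap: 23 days. 2024-06-03 + 23 days = 2024-06-26.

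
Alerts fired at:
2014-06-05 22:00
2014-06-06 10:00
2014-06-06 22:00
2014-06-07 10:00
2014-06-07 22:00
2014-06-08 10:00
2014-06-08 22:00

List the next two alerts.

Spacing: 12, 12, 12, 12, 12, 12 h — constant 12 h.
2014-06-08 22:00 + 12 h = 2014-06-09 10:00.
2014-06-09 10:00 + 12 h = 2014-06-09 22:00.

2014-06-09 10:00, 2014-06-09 22:00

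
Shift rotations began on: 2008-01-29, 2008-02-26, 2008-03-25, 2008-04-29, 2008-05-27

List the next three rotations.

All Tuesdays; the gaps (28, 28, 35, 28) vary with month length.
This is the last Tuesday of each month.
Last Tuesday of June 2008: 2008-06-24.
Last Tuesday of July 2008: 2008-07-29.
Last Tuesday of August 2008: 2008-08-26.

2008-06-24, 2008-07-29, 2008-08-26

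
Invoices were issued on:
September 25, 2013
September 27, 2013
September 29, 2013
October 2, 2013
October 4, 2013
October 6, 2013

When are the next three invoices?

The gap pattern 2, 2, 3, 2, 2 repeats every 3 events.
These are the Wednesdays, Fridays and Sundays of each week.
Next Wednesday: October 9, 2013.
Next Friday: October 11, 2013.
Next Sunday: October 13, 2013.

October 9, 2013; October 11, 2013; October 13, 2013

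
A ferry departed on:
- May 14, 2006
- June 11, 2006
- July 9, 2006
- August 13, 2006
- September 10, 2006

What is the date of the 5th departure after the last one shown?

Gaps: 28, 28, 35, 28 days — a mix of 28 and 35. Every date is a Sunday.
Each is the 2nd Sunday of its month.
October 2006 — 2nd Sunday is October 8, 2006.
November 2006 — 2nd Sunday is November 12, 2006.
2nd Sunday of December 2006: December 10, 2006.
January 2007 — 2nd Sunday is January 14, 2007.
February 2007 — 2nd Sunday is February 11, 2007.

February 11, 2007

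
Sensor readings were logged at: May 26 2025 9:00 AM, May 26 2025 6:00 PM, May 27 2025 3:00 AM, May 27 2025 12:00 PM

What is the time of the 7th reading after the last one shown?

May 30 2025 3:00 AM

Spacing: 9, 9, 9 h — constant 9 h.
May 27 2025 12:00 PM + 9 h = May 27 2025 9:00 PM.
May 27 2025 9:00 PM + 9 h = May 28 2025 6:00 AM.
May 28 2025 6:00 AM + 9 h = May 28 2025 3:00 PM.
May 28 2025 3:00 PM + 9 h = May 29 2025 12:00 AM.
May 29 2025 12:00 AM + 9 h = May 29 2025 9:00 AM.
May 29 2025 9:00 AM + 9 h = May 29 2025 6:00 PM.
May 29 2025 6:00 PM + 9 h = May 30 2025 3:00 AM.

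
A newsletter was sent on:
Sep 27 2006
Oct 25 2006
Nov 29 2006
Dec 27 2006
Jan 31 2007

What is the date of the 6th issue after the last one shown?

These are Wednesdays with 28, 35, 28, 35-day gaps.
Each is the final Wednesday of its month — Nov 29 2006 is past the 28th, so '4th Wednesday' doesn't fit.
Last Wednesday of February 2007: Feb 28 2007.
Last Wednesday of March 2007: Mar 28 2007.
April 2007 ends with Wednesday Apr 25 2007.
May 2007 ends with Wednesday May 30 2007.
Last Wednesday of June 2007: Jun 27 2007.
July 2007 ends with Wednesday Jul 25 2007.

Jul 25 2007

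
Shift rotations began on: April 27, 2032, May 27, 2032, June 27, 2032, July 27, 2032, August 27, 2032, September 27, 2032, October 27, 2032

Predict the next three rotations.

November 27, 2032; December 27, 2032; January 27, 2033

Gaps: 30, 31, 30, 31, 31, 30 days — not constant. Every event is on the 27th of the month.
Pattern: the 27th of each month.
Next: November 2032 → November 27, 2032.
December 2032: December 27, 2032.
Next: January 2033 → January 27, 2033.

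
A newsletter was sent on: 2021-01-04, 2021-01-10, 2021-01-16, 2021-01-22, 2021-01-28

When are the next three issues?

Gaps between consecutive events: 6, 6, 6, 6 days — a constant 6-day interval.
2021-01-28 + 6 days = 2021-02-03.
2021-02-03 + 6 days = 2021-02-09.
2021-02-09 + 6 days = 2021-02-15.

2021-02-03, 2021-02-09, 2021-02-15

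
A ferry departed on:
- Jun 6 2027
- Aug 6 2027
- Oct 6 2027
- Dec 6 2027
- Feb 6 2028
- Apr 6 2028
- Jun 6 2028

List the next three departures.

The day-of-month is always 6 (61, 61, 61, 62, 60, 61 days between events).
So this recurs on the 6th of every 2 months.
August 2028: Aug 6 2028.
October 2028: Oct 6 2028.
Next: December 2028 → Dec 6 2028.

Aug 6 2028, Oct 6 2028, Dec 6 2028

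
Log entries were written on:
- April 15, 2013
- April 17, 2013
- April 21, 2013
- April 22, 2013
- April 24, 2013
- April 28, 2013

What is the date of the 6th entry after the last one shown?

Every event lands on a Monday or Wednesday or Sunday (gaps cycle 2, 4, 1, 2, 4).
So the schedule is: every Monday, Wednesday and Sunday.
The following Monday is April 29, 2013.
Next Wednesday: May 1, 2013.
Next Sunday: May 5, 2013.
The following Monday is May 6, 2013.
The following Wednesday is May 8, 2013.
The following Sunday is May 12, 2013.

May 12, 2013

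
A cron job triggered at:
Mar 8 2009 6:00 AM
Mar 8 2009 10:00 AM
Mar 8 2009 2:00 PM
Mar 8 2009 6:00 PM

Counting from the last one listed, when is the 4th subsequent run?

Mar 9 2009 10:00 AM

The interval is a steady 4 hours (4, 4, 4).
Mar 8 2009 6:00 PM + 4 h = Mar 8 2009 10:00 PM.
Mar 8 2009 10:00 PM + 4 h = Mar 9 2009 2:00 AM.
Mar 9 2009 2:00 AM + 4 h = Mar 9 2009 6:00 AM.
Mar 9 2009 6:00 AM + 4 h = Mar 9 2009 10:00 AM.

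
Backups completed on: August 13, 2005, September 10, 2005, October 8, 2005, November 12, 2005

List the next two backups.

All dates are Saturdays, 28, 28, 35 days apart.
Specifically, the 2nd Saturday of each month.
December 2005 — 2nd Saturday is December 10, 2005.
2nd Saturday of January 2006: January 14, 2006.

December 10, 2005; January 14, 2006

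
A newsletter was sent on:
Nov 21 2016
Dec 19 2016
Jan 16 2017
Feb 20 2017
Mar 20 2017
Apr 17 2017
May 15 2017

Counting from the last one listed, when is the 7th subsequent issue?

Gaps: 28, 28, 35, 28, 28, 28 days — a mix of 28 and 35. Every date is a Monday.
Each is the 3rd Monday of its month.
June 2017 — 3rd Monday is Jun 19 2017.
3rd Monday of July 2017: Jul 17 2017.
3rd Monday of August 2017: Aug 21 2017.
September 2017 — 3rd Monday is Sep 18 2017.
3rd Monday of October 2017: Oct 16 2017.
November 2017 — 3rd Monday is Nov 20 2017.
3rd Monday of December 2017: Dec 18 2017.

Dec 18 2017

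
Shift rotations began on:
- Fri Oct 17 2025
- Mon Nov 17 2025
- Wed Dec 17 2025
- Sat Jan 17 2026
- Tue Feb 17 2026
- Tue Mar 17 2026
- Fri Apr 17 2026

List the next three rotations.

The day-of-month is always 17 (31, 30, 31, 31, 28, 31 days between events).
So this recurs on the 17th of each month.
May 2026: Sun May 17 2026.
June 2026: Wed Jun 17 2026.
Next: July 2026 → Fri Jul 17 2026.

Sun May 17 2026, Wed Jun 17 2026, Fri Jul 17 2026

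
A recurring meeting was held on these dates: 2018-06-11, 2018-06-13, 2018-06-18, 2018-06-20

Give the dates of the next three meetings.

The gap pattern 2, 5, 2 repeats every 2 events.
These are the Mondays and Wednesdays of each week.
Next Monday: 2018-06-25.
The following Wednesday is 2018-06-27.
The following Monday is 2018-07-02.

2018-06-25, 2018-06-27, 2018-07-02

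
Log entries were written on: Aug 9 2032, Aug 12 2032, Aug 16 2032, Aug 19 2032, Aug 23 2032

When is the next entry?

The gap pattern 3, 4, 3, 4 repeats every 2 events.
These are the Mondays and Thursdays of each week.
Next Thursday: Aug 26 2032.

Aug 26 2032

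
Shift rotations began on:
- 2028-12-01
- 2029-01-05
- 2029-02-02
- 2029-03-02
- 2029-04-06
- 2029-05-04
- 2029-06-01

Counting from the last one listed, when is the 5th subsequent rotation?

Gaps: 35, 28, 28, 35, 28, 28 days — a mix of 28 and 35. Every date is a Friday.
Each is the 1st Friday of its month.
July 2029 — 1st Friday is 2029-07-06.
1st Friday of August 2029: 2029-08-03.
September 2029 — 1st Friday is 2029-09-07.
1st Friday of October 2029: 2029-10-05.
November 2029 — 1st Friday is 2029-11-02.

2029-11-02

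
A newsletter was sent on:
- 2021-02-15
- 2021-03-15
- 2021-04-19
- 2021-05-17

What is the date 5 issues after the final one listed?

2021-10-18

Gaps: 28, 35, 28 days — a mix of 28 and 35. Every date is a Monday.
Each is the 3rd Monday of its month.
3rd Monday of June 2021: 2021-06-21.
3rd Monday of July 2021: 2021-07-19.
August 2021 — 3rd Monday is 2021-08-16.
September 2021 — 3rd Monday is 2021-09-20.
3rd Monday of October 2021: 2021-10-18.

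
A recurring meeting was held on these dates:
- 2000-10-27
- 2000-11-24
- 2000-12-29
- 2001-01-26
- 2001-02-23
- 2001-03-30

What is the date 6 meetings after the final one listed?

2001-09-28

All Fridays; the gaps (28, 35, 28, 28, 35) vary with month length.
This is the last Friday of each month.
April 2001 ends with Friday 2001-04-27.
Last Friday of May 2001: 2001-05-25.
June 2001 ends with Friday 2001-06-29.
Last Friday of July 2001: 2001-07-27.
August 2001 ends with Friday 2001-08-31.
Last Friday of September 2001: 2001-09-28.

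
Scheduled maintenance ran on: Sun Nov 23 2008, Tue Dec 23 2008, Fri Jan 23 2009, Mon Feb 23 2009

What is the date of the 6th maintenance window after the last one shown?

Sun Aug 23 2009

Each date is the 23rd; the gaps (30, 31, 31) track the month lengths.
The rule is the 23rd of each month.
March 2009: Mon Mar 23 2009.
April 2009: Thu Apr 23 2009.
Next: May 2009 → Sat May 23 2009.
Next: June 2009 → Tue Jun 23 2009.
July 2009: Thu Jul 23 2009.
August 2009: Sun Aug 23 2009.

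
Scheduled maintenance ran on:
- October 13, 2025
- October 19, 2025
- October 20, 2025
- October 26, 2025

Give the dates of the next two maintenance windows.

October 27, 2025; November 2, 2025

The gap pattern 6, 1, 6 repeats every 2 events.
These are the Mondays and Sundays of each week.
Next Monday: October 27, 2025.
The following Sunday is November 2, 2025.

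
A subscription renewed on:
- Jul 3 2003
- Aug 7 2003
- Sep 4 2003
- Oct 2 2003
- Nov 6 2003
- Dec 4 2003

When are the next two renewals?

These are Thursdays at 28- or 35-day spacing (35, 28, 28, 35, 28).
The pattern: 1st Thursday of the month.
1st Thursday of January 2004: Jan 1 2004.
1st Thursday of February 2004: Feb 5 2004.

Jan 1 2004, Feb 5 2004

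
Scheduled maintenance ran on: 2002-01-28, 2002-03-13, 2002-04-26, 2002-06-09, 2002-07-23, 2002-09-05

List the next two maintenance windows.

Every event comes 44 days after the last (44, 44, 44, 44, 44).
2002-09-05 + 44 days = 2002-10-19.
2002-10-19 + 44 days = 2002-12-02.

2002-10-19, 2002-12-02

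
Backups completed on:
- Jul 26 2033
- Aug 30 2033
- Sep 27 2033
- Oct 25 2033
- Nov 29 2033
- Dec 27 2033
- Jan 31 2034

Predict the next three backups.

Feb 28 2034, Mar 28 2034, Apr 25 2034

These are Tuesdays with 35, 28, 28, 35, 28, 35-day gaps.
Each is the final Tuesday of its month — Aug 30 2033 is past the 28th, so '4th Tuesday' doesn't fit.
February 2034 ends with Tuesday Feb 28 2034.
Last Tuesday of March 2034: Mar 28 2034.
Last Tuesday of April 2034: Apr 25 2034.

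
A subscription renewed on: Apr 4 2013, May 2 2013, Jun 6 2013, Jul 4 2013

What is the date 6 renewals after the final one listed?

Jan 2 2014

Gaps: 28, 35, 28 days — a mix of 28 and 35. Every date is a Thursday.
Each is the 1st Thursday of its month.
August 2013 — 1st Thursday is Aug 1 2013.
1st Thursday of September 2013: Sep 5 2013.
October 2013 — 1st Thursday is Oct 3 2013.
1st Thursday of November 2013: Nov 7 2013.
December 2013 — 1st Thursday is Dec 5 2013.
1st Thursday of January 2014: Jan 2 2014.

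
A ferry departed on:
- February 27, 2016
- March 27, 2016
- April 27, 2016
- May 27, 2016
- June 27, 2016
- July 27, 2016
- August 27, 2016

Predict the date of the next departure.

September 27, 2016

The day-of-month is always 27 (29, 31, 30, 31, 30, 31 days between events).
So this recurs on the 27th of each month.
September 2016: September 27, 2016.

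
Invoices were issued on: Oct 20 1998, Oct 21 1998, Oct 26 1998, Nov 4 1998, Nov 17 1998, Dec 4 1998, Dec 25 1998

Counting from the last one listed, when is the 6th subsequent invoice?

Jul 23 1999

Gaps: 1, 5, 9, 13, 17, 21 days — each gap is 4 larger than the previous one.
Next gap: 25 days. Dec 25 1998 + 25 days = Jan 19 1999.
Next gap: 29 days. Jan 19 1999 + 29 days = Feb 17 1999.
Next gap: 33 days. Feb 17 1999 + 33 days = Mar 22 1999.
Next gap: 37 days. Mar 22 1999 + 37 days = Apr 28 1999.
Next gap: 41 days. Apr 28 1999 + 41 days = Jun 8 1999.
Next gap: 45 days. Jun 8 1999 + 45 days = Jul 23 1999.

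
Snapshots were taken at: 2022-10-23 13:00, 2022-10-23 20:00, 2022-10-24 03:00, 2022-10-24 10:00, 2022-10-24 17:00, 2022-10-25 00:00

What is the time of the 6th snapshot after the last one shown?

The interval is a steady 7 hours (7, 7, 7, 7, 7).
2022-10-25 00:00 + 7 h = 2022-10-25 07:00.
2022-10-25 07:00 + 7 h = 2022-10-25 14:00.
2022-10-25 14:00 + 7 h = 2022-10-25 21:00.
2022-10-25 21:00 + 7 h = 2022-10-26 04:00.
2022-10-26 04:00 + 7 h = 2022-10-26 11:00.
2022-10-26 11:00 + 7 h = 2022-10-26 18:00.

2022-10-26 18:00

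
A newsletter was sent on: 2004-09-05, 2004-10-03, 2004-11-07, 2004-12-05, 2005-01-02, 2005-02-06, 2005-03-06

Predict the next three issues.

2005-04-03, 2005-05-01, 2005-06-05

Gaps: 28, 35, 28, 28, 35, 28 days — a mix of 28 and 35. Every date is a Sunday.
Each is the 1st Sunday of its month.
April 2005 — 1st Sunday is 2005-04-03.
May 2005 — 1st Sunday is 2005-05-01.
1st Sunday of June 2005: 2005-06-05.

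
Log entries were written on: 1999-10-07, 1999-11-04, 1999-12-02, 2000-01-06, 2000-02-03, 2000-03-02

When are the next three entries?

These are Thursdays at 28- or 35-day spacing (28, 28, 35, 28, 28).
The pattern: 1st Thursday of the month.
1st Thursday of April 2000: 2000-04-06.
May 2000 — 1st Thursday is 2000-05-04.
1st Thursday of June 2000: 2000-06-01.

2000-04-06, 2000-05-04, 2000-06-01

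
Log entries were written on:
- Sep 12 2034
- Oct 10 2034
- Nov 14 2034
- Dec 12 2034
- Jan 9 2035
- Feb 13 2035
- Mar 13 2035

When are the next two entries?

Gaps: 28, 35, 28, 28, 35, 28 days — a mix of 28 and 35. Every date is a Tuesday.
Each is the 2nd Tuesday of its month.
2nd Tuesday of April 2035: Apr 10 2035.
May 2035 — 2nd Tuesday is May 8 2035.

Apr 10 2035, May 8 2035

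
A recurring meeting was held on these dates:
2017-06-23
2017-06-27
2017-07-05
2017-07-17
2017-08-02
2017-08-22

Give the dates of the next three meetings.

2017-09-15, 2017-10-13, 2017-11-14

The spacing grows by 4 each time: 4, 8, 12, 16, 20 days.
Next gap: 24 days. 2017-08-22 + 24 days = 2017-09-15.
Next gap: 28 days. 2017-09-15 + 28 days = 2017-10-13.
Next gap: 32 days. 2017-10-13 + 32 days = 2017-11-14.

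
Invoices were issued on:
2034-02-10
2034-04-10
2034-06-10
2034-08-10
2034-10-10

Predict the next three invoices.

Each date is the 10th; the gaps (59, 61, 61, 61) track the month lengths.
The rule is the 10th of every 2 months.
December 2034: 2034-12-10.
Next: February 2035 → 2035-02-10.
Next: April 2035 → 2035-04-10.

2034-12-10, 2035-02-10, 2035-04-10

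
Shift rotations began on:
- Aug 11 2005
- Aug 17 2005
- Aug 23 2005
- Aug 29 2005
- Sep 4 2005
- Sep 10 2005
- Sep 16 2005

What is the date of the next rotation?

Sep 22 2005

The spacing is 6, 6, 6, 6, 6, 6 days — always 6 days.
Sep 16 2005 + 6 days = Sep 22 2005.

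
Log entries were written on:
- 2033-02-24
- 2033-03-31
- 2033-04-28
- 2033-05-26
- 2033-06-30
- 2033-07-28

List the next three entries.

These are Thursdays with 35, 28, 28, 35, 28-day gaps.
Each is the final Thursday of its month — 2033-03-31 is past the 28th, so '4th Thursday' doesn't fit.
Last Thursday of August 2033: 2033-08-25.
September 2033 ends with Thursday 2033-09-29.
October 2033 ends with Thursday 2033-10-27.

2033-08-25, 2033-09-29, 2033-10-27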